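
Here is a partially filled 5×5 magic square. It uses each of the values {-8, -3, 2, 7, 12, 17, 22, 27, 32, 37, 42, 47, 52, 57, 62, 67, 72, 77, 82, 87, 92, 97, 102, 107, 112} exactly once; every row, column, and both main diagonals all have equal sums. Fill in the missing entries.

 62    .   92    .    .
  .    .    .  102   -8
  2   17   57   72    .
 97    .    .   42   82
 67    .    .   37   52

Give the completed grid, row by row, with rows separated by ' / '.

62 77 92 7 22 / 32 47 87 102 -8 / 2 17 57 72 112 / 97 12 27 42 82 / 67 107 -3 37 52

The 25 entries sum to 1300, so each line sums to 1300/5 = 260.
From row 3, 260 − (2 + 17 + 57 + 72) gives (3,5) = 112.
Using column 1: 62 + 2 + 97 + 67 + ? → (2,1) = 260 − 228 = 32.
Column 4: 102 + 72 + 42 + 37 + ? = 260, so (1,4) = 7.
Column 5 must total 260; the given cells sum to 238, so (1,5) = 22.
Main diagonal must total 260; the given cells sum to 213, so (2,2) = 47.
Anti-diagonal must total 260; the given cells sum to 248, so (4,2) = 12.
Row 1 must total 260; the given cells sum to 183, so (1,2) = 77.
Row 2: 32 + 47 + 102 + (-8) + ? = 260, so (2,3) = 87.
Row 4 needs 260; the known cells sum to 233, so (4,3) = 27.
Using column 2: 77 + 47 + 17 + 12 + ? → (5,2) = 260 − 153 = 107.
Column 3 must total 260; the given cells sum to 263, so (5,3) = -3.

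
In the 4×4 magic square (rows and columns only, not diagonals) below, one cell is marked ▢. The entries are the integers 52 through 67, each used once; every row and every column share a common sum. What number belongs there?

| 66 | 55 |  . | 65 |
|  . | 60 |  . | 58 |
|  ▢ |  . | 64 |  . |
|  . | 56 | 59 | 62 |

The entries are 52 through 67, which sum to 952, so each line sums to 952/4 = 238.
Row 1: 66 + 55 + 65 + ? = 238, so (1,3) = 52.
The remaining cell in row 4 is (4,1) = 238 − 177 = 61.
Column 2 must total 238; the given cells sum to 171, so (3,2) = 67.
Using column 3: 52 + 64 + 59 + ? → (2,3) = 238 − 175 = 63.
The remaining cell in column 4 is (3,4) = 238 − 185 = 53.
Row 2: 60 + 63 + 58 + ? = 238, so (2,1) = 57.
Row 3 needs 238; the known cells sum to 184, so (3,1) = 54.

54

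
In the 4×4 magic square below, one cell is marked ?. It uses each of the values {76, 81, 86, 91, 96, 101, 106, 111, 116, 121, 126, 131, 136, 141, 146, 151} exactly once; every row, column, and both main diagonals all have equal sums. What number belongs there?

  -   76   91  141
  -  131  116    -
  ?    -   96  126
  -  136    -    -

121

The 16 entries sum to 1816, so each line sums to 1816/4 = 454.
The remaining cell in row 1 is (1,1) = 454 − 308 = 146.
From column 2, 454 − (76 + 131 + 136) gives (3,2) = 111.
Column 3 needs 454; the known cells sum to 303, so (4,3) = 151.
From main diagonal, 454 − (146 + 131 + 96) gives (4,4) = 81.
Anti-diagonal needs 454; the known cells sum to 368, so (4,1) = 86.
Using row 3: 111 + 96 + 126 + ? → (3,1) = 454 − 333 = 121.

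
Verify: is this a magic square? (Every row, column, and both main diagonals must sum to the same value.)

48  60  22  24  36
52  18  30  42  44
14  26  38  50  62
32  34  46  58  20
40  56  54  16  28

No — row 3 sums to 190 but row 2 sums to 186.

Row 1: 48 + 60 + 22 + 24 + 36 = 190.
Row 2: 52 + 18 + 30 + 42 + 44 = 186.
Row 3: 14 + 26 + 38 + 50 + 62 = 190.
Row 4: 32 + 34 + 46 + 58 + 20 = 190.
Row 5: 40 + 56 + 54 + 16 + 28 = 194.
Column 1: 48 + 52 + 14 + 32 + 40 = 186.
Column 2: 60 + 18 + 26 + 34 + 56 = 194.
Column 3: 22 + 30 + 38 + 46 + 54 = 190.
Column 4: 24 + 42 + 50 + 58 + 16 = 190.
Column 5: 36 + 44 + 62 + 20 + 28 = 190.
Main diagonal: 48 + 18 + 38 + 58 + 28 = 190.
Anti-diagonal: 36 + 42 + 38 + 34 + 40 = 190.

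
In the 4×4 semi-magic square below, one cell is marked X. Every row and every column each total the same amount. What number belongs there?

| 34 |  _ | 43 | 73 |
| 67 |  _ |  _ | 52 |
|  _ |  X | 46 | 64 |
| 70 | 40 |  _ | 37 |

61

Column 4 is complete and sums to 226; that is the magic constant.
Using row 1: 34 + 43 + 73 + ? → (1,2) = 226 − 150 = 76.
From row 4, 226 − (70 + 40 + 37) gives (4,3) = 79.
Column 1 needs 226; the known cells sum to 171, so (3,1) = 55.
The remaining cell in column 3 is (2,3) = 226 − 168 = 58.
Row 2: 67 + 58 + 52 + ? = 226, so (2,2) = 49.
From row 3, 226 − (55 + 46 + 64) gives (3,2) = 61.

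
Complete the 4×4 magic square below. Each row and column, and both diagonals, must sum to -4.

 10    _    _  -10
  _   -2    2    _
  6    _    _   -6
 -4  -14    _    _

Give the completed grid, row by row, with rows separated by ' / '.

The remaining cell in column 1 is (2,1) = -4 − 12 = -16.
From anti-diagonal, -4 − (-10 + 2 + (-4)) gives (3,2) = 8.
Row 2: -16 + (-2) + 2 + ? = -4, so (2,4) = 12.
Row 3 must total -4; the given cells sum to 8, so (3,3) = -12.
Using column 2: -2 + 8 + (-14) + ? → (1,2) = -4 − (-8) = 4.
The remaining cell in column 4 is (4,4) = -4 − (-4) = 0.
Using row 1: 10 + 4 + (-10) + ? → (1,3) = -4 − 4 = -8.
Row 4 needs -4; the known cells sum to -18, so (4,3) = 14.

10 4 -8 -10 / -16 -2 2 12 / 6 8 -12 -6 / -4 -14 14 0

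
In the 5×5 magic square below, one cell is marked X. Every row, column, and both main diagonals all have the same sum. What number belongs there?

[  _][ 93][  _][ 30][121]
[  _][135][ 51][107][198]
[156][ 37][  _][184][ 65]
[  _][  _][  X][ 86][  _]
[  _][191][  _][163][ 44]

170

Column 4 is complete and sums to 570; that is the magic constant.
Row 2: 135 + 51 + 107 + 198 + ? = 570, so (2,1) = 79.
Row 3 must total 570; the given cells sum to 442, so (3,3) = 128.
Column 2: 93 + 135 + 37 + 191 + ? = 570, so (4,2) = 114.
Column 5 needs 570; the known cells sum to 428, so (4,5) = 142.
From main diagonal, 570 − (135 + 128 + 86 + 44) gives (1,1) = 177.
Anti-diagonal needs 570; the known cells sum to 470, so (5,1) = 100.
The remaining cell in row 1 is (1,3) = 570 − 421 = 149.
From row 5, 570 − (100 + 191 + 163 + 44) gives (5,3) = 72.
Using column 1: 177 + 79 + 156 + 100 + ? → (4,1) = 570 − 512 = 58.
Column 3: 149 + 51 + 128 + 72 + ? = 570, so (4,3) = 170.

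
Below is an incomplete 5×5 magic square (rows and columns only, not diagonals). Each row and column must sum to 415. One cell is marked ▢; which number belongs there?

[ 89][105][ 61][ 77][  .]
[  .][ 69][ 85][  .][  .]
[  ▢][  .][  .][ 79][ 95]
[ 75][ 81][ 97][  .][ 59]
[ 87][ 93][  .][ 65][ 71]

101

Row 1: 89 + 105 + 61 + 77 + ? = 415, so (1,5) = 83.
Row 4: 75 + 81 + 97 + 59 + ? = 415, so (4,4) = 103.
Row 5: 87 + 93 + 65 + 71 + ? = 415, so (5,3) = 99.
Column 2 needs 415; the known cells sum to 348, so (3,2) = 67.
The remaining cell in column 3 is (3,3) = 415 − 342 = 73.
Column 4 must total 415; the given cells sum to 324, so (2,4) = 91.
Column 5: 83 + 95 + 59 + 71 + ? = 415, so (2,5) = 107.
Using row 2: 69 + 85 + 91 + 107 + ? → (2,1) = 415 − 352 = 63.
Row 3: 67 + 73 + 79 + 95 + ? = 415, so (3,1) = 101.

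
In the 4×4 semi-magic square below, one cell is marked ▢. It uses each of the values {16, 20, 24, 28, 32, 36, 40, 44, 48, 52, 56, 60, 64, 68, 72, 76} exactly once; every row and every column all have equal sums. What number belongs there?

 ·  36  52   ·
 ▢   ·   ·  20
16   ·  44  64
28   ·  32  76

The 16 entries sum to 736, so each line sums to 736/4 = 184.
Row 3 must total 184; the given cells sum to 124, so (3,2) = 60.
From row 4, 184 − (28 + 32 + 76) gives (4,2) = 48.
Column 2 needs 184; the known cells sum to 144, so (2,2) = 40.
Column 3 needs 184; the known cells sum to 128, so (2,3) = 56.
The remaining cell in column 4 is (1,4) = 184 − 160 = 24.
Row 1: 36 + 52 + 24 + ? = 184, so (1,1) = 72.
Row 2 must total 184; the given cells sum to 116, so (2,1) = 68.

68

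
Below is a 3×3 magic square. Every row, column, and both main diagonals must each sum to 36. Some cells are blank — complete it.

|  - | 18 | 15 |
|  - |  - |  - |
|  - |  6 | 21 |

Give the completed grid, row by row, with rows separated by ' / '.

3 18 15 / 24 12 0 / 9 6 21

Row 1 needs 36; the known cells sum to 33, so (1,1) = 3.
Row 3: 6 + 21 + ? = 36, so (3,1) = 9.
Column 1 needs 36; the known cells sum to 12, so (2,1) = 24.
From column 2, 36 − (18 + 6) gives (2,2) = 12.
Using column 3: 15 + 21 + ? → (2,3) = 36 − 36 = 0.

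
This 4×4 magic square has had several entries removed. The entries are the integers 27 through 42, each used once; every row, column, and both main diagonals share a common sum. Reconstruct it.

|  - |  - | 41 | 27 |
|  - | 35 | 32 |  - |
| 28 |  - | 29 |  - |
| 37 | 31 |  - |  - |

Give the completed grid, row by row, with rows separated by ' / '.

40 30 41 27 / 33 35 32 38 / 28 42 29 39 / 37 31 36 34

The entries are 27 through 42, which sum to 552, so each line sums to 552/4 = 138.
Column 3 must total 138; the given cells sum to 102, so (4,3) = 36.
Anti-diagonal must total 138; the given cells sum to 96, so (3,2) = 42.
Using row 3: 28 + 42 + 29 + ? → (3,4) = 138 − 99 = 39.
The remaining cell in row 4 is (4,4) = 138 − 104 = 34.
Using column 2: 35 + 42 + 31 + ? → (1,2) = 138 − 108 = 30.
Column 4 must total 138; the given cells sum to 100, so (2,4) = 38.
Main diagonal needs 138; the known cells sum to 98, so (1,1) = 40.
Row 2 needs 138; the known cells sum to 105, so (2,1) = 33.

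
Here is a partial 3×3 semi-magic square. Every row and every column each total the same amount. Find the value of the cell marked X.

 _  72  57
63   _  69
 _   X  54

Column 3 is complete and sums to 180; that is the magic constant.
Row 1: 72 + 57 + ? = 180, so (1,1) = 51.
From row 2, 180 − (63 + 69) gives (2,2) = 48.
Column 1: 51 + 63 + ? = 180, so (3,1) = 66.
Column 2: 72 + 48 + ? = 180, so (3,2) = 60.

60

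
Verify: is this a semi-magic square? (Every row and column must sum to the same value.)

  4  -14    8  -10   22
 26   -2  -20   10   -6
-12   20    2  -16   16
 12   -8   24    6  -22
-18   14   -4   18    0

Row 1: 4 + (-14) + 8 + (-10) + 22 = 10.
Row 2: 26 + (-2) + (-20) + 10 + (-6) = 8.
Row 3: -12 + 20 + 2 + (-16) + 16 = 10.
Row 4: 12 + (-8) + 24 + 6 + (-22) = 12.
Row 5: -18 + 14 + (-4) + 18 + 0 = 10.
Column 1: 4 + 26 + (-12) + 12 + (-18) = 12.
Column 2: -14 + (-2) + 20 + (-8) + 14 = 10.
Column 3: 8 + (-20) + 2 + 24 + (-4) = 10.
Column 4: -10 + 10 + (-16) + 6 + 18 = 8.
Column 5: 22 + (-6) + 16 + (-22) + 0 = 10.

No — column 1 sums to 12 but row 1 sums to 10.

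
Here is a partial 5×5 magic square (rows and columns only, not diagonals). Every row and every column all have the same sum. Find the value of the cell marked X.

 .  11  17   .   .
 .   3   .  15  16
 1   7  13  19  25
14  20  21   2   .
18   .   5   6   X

Row 3 is complete and sums to 65; that is the magic constant.
The remaining cell in row 4 is (4,5) = 65 − 57 = 8.
Column 2: 11 + 3 + 7 + 20 + ? = 65, so (5,2) = 24.
Column 3: 17 + 13 + 21 + 5 + ? = 65, so (2,3) = 9.
The remaining cell in column 4 is (1,4) = 65 − 42 = 23.
Row 2: 3 + 9 + 15 + 16 + ? = 65, so (2,1) = 22.
From row 5, 65 − (18 + 24 + 5 + 6) gives (5,5) = 12.

12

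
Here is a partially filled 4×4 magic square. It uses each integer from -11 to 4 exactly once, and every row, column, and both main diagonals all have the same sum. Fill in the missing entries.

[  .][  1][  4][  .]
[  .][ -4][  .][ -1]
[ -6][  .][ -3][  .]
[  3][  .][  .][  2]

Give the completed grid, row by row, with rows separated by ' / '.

-9 1 4 -10 / -2 -4 -7 -1 / -6 0 -3 -5 / 3 -11 -8 2

The entries are -11 through 4, which sum to -56, so each line sums to -56/4 = -14.
Main diagonal needs -14; the known cells sum to -5, so (1,1) = -9.
Row 1: -9 + 1 + 4 + ? = -14, so (1,4) = -10.
Using column 1: -9 + (-6) + 3 + ? → (2,1) = -14 − (-12) = -2.
The remaining cell in column 4 is (3,4) = -14 − (-9) = -5.
From row 2, -14 − (-2 + (-4) + (-1)) gives (2,3) = -7.
The remaining cell in row 3 is (3,2) = -14 − (-14) = 0.
The remaining cell in column 2 is (4,2) = -14 − (-3) = -11.
Column 3: 4 + (-7) + (-3) + ? = -14, so (4,3) = -8.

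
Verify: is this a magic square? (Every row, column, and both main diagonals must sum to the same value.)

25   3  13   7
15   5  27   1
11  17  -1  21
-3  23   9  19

Row 1: 25 + 3 + 13 + 7 = 48.
Row 2: 15 + 5 + 27 + 1 = 48.
Row 3: 11 + 17 + (-1) + 21 = 48.
Row 4: -3 + 23 + 9 + 19 = 48.
Column 1: 25 + 15 + 11 + (-3) = 48.
Column 2: 3 + 5 + 17 + 23 = 48.
Column 3: 13 + 27 + (-1) + 9 = 48.
Column 4: 7 + 1 + 21 + 19 = 48.
Main diagonal: 25 + 5 + (-1) + 19 = 48.
Anti-diagonal: 7 + 27 + 17 + (-3) = 48.
All lines sum to 48.

Yes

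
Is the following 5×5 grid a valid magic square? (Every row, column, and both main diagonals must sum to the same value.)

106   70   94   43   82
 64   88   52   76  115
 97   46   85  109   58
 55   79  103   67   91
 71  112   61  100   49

Row 1: 106 + 70 + 94 + 43 + 82 = 395.
Row 2: 64 + 88 + 52 + 76 + 115 = 395.
Row 3: 97 + 46 + 85 + 109 + 58 = 395.
Row 4: 55 + 79 + 103 + 67 + 91 = 395.
Row 5: 71 + 112 + 61 + 100 + 49 = 393.
Column 1: 106 + 64 + 97 + 55 + 71 = 393.
Column 2: 70 + 88 + 46 + 79 + 112 = 395.
Column 3: 94 + 52 + 85 + 103 + 61 = 395.
Column 4: 43 + 76 + 109 + 67 + 100 = 395.
Column 5: 82 + 115 + 58 + 91 + 49 = 395.
Main diagonal: 106 + 88 + 85 + 67 + 49 = 395.
Anti-diagonal: 82 + 76 + 85 + 79 + 71 = 393.

No — row 5 sums to 393 but row 3 sums to 395.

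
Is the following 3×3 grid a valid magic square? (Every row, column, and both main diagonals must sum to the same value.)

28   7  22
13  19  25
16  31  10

Row 1: 28 + 7 + 22 = 57.
Row 2: 13 + 19 + 25 = 57.
Row 3: 16 + 31 + 10 = 57.
Column 1: 28 + 13 + 16 = 57.
Column 2: 7 + 19 + 31 = 57.
Column 3: 22 + 25 + 10 = 57.
Main diagonal: 28 + 19 + 10 = 57.
Anti-diagonal: 22 + 19 + 16 = 57.
All lines sum to 57.

Yes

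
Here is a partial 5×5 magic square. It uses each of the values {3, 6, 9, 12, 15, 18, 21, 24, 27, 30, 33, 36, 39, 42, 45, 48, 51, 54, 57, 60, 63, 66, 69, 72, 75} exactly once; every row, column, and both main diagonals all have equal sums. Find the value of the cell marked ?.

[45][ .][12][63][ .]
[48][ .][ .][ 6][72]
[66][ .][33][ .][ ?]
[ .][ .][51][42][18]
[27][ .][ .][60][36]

The 25 entries sum to 975, so each line sums to 975/5 = 195.
Column 1: 45 + 48 + 66 + 27 + ? = 195, so (4,1) = 9.
Column 4 needs 195; the known cells sum to 171, so (3,4) = 24.
Main diagonal: 45 + 33 + 42 + 36 + ? = 195, so (2,2) = 39.
Row 2 must total 195; the given cells sum to 165, so (2,3) = 30.
Row 4: 9 + 51 + 42 + 18 + ? = 195, so (4,2) = 75.
Column 3 needs 195; the known cells sum to 126, so (5,3) = 69.
The remaining cell in anti-diagonal is (1,5) = 195 − 141 = 54.
Row 1 must total 195; the given cells sum to 174, so (1,2) = 21.
Row 5 needs 195; the known cells sum to 192, so (5,2) = 3.
From column 2, 195 − (21 + 39 + 75 + 3) gives (3,2) = 57.
Column 5 needs 195; the known cells sum to 180, so (3,5) = 15.

15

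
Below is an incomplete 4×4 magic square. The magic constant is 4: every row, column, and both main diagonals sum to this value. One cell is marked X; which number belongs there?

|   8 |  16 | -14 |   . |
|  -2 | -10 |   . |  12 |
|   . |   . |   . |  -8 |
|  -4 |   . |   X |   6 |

14

Row 1 needs 4; the known cells sum to 10, so (1,4) = -6.
Row 2 needs 4; the known cells sum to 0, so (2,3) = 4.
Column 1 must total 4; the given cells sum to 2, so (3,1) = 2.
Main diagonal: 8 + (-10) + 6 + ? = 4, so (3,3) = 0.
Anti-diagonal must total 4; the given cells sum to -6, so (3,2) = 10.
Using column 2: 16 + (-10) + 10 + ? → (4,2) = 4 − 16 = -12.
The remaining cell in column 3 is (4,3) = 4 − (-10) = 14.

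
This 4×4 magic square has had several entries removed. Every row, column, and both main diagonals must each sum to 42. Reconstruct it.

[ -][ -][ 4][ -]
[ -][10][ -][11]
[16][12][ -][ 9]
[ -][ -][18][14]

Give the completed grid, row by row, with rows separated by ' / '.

Row 3 must total 42; the given cells sum to 37, so (3,3) = 5.
Using column 3: 4 + 5 + 18 + ? → (2,3) = 42 − 27 = 15.
Column 4 needs 42; the known cells sum to 34, so (1,4) = 8.
Main diagonal: 10 + 5 + 14 + ? = 42, so (1,1) = 13.
Anti-diagonal needs 42; the known cells sum to 35, so (4,1) = 7.
Using row 1: 13 + 4 + 8 + ? → (1,2) = 42 − 25 = 17.
The remaining cell in row 2 is (2,1) = 42 − 36 = 6.
Using row 4: 7 + 18 + 14 + ? → (4,2) = 42 − 39 = 3.

13 17 4 8 / 6 10 15 11 / 16 12 5 9 / 7 3 18 14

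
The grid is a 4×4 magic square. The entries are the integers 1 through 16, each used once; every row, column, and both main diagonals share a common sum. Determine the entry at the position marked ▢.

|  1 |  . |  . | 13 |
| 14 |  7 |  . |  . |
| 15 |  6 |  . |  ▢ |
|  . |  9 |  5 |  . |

The entries are 1 through 16, which sum to 136, so each line sums to 136/4 = 34.
Column 1 needs 34; the known cells sum to 30, so (4,1) = 4.
The remaining cell in column 2 is (1,2) = 34 − 22 = 12.
From anti-diagonal, 34 − (13 + 6 + 4) gives (2,3) = 11.
Row 1 needs 34; the known cells sum to 26, so (1,3) = 8.
Row 2 needs 34; the known cells sum to 32, so (2,4) = 2.
Row 4: 4 + 9 + 5 + ? = 34, so (4,4) = 16.
From column 3, 34 − (8 + 11 + 5) gives (3,3) = 10.
Using column 4: 13 + 2 + 16 + ? → (3,4) = 34 − 31 = 3.

3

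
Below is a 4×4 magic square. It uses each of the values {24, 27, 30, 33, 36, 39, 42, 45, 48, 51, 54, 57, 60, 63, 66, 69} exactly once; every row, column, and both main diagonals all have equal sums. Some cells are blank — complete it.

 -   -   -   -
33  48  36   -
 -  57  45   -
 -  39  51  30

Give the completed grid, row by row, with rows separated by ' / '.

63 42 54 27 / 33 48 36 69 / 24 57 45 60 / 66 39 51 30

The 16 entries sum to 744, so each line sums to 744/4 = 186.
Row 2 needs 186; the known cells sum to 117, so (2,4) = 69.
Row 4 must total 186; the given cells sum to 120, so (4,1) = 66.
Column 2 needs 186; the known cells sum to 144, so (1,2) = 42.
From column 3, 186 − (36 + 45 + 51) gives (1,3) = 54.
From main diagonal, 186 − (48 + 45 + 30) gives (1,1) = 63.
Using anti-diagonal: 36 + 57 + 66 + ? → (1,4) = 186 − 159 = 27.
Column 1: 63 + 33 + 66 + ? = 186, so (3,1) = 24.
Using column 4: 27 + 69 + 30 + ? → (3,4) = 186 − 126 = 60.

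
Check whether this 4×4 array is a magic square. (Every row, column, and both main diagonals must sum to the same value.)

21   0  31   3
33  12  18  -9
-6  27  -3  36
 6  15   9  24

Row 1: 21 + 0 + 31 + 3 = 55.
Row 2: 33 + 12 + 18 + (-9) = 54.
Row 3: -6 + 27 + (-3) + 36 = 54.
Row 4: 6 + 15 + 9 + 24 = 54.
Column 1: 21 + 33 + (-6) + 6 = 54.
Column 2: 0 + 12 + 27 + 15 = 54.
Column 3: 31 + 18 + (-3) + 9 = 55.
Column 4: 3 + (-9) + 36 + 24 = 54.
Main diagonal: 21 + 12 + (-3) + 24 = 54.
Anti-diagonal: 3 + 18 + 27 + 6 = 54.

No — column 3 sums to 55 but row 3 sums to 54.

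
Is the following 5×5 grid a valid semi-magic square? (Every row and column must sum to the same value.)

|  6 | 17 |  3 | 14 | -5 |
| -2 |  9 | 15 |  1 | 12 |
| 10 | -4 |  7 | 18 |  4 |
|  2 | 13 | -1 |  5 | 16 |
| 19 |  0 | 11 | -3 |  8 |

Yes

Row 1: 6 + 17 + 3 + 14 + (-5) = 35.
Row 2: -2 + 9 + 15 + 1 + 12 = 35.
Row 3: 10 + (-4) + 7 + 18 + 4 = 35.
Row 4: 2 + 13 + (-1) + 5 + 16 = 35.
Row 5: 19 + 0 + 11 + (-3) + 8 = 35.
Column 1: 6 + (-2) + 10 + 2 + 19 = 35.
Column 2: 17 + 9 + (-4) + 13 + 0 = 35.
Column 3: 3 + 15 + 7 + (-1) + 11 = 35.
Column 4: 14 + 1 + 18 + 5 + (-3) = 35.
Column 5: -5 + 12 + 4 + 16 + 8 = 35.
All lines sum to 35.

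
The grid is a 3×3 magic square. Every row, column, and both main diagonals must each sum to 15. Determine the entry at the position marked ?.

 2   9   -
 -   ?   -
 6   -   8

From row 1, 15 − (2 + 9) gives (1,3) = 4.
Row 3 needs 15; the known cells sum to 14, so (3,2) = 1.
Column 1: 2 + 6 + ? = 15, so (2,1) = 7.
The remaining cell in column 2 is (2,2) = 15 − 10 = 5.

5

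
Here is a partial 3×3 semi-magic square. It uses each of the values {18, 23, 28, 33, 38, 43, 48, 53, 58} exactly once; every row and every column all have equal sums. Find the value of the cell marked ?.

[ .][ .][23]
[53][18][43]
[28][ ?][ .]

38

The 9 entries sum to 342, so each line sums to 342/3 = 114.
Using column 1: 53 + 28 + ? → (1,1) = 114 − 81 = 33.
Using column 3: 23 + 43 + ? → (3,3) = 114 − 66 = 48.
From row 1, 114 − (33 + 23) gives (1,2) = 58.
The remaining cell in row 3 is (3,2) = 114 − 76 = 38.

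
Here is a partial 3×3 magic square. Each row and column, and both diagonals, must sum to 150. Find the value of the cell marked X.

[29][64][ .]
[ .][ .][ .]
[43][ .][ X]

71

Using row 1: 29 + 64 + ? → (1,3) = 150 − 93 = 57.
From column 1, 150 − (29 + 43) gives (2,1) = 78.
From anti-diagonal, 150 − (57 + 43) gives (2,2) = 50.
The remaining cell in row 2 is (2,3) = 150 − 128 = 22.
From column 2, 150 − (64 + 50) gives (3,2) = 36.
Using column 3: 57 + 22 + ? → (3,3) = 150 − 79 = 71.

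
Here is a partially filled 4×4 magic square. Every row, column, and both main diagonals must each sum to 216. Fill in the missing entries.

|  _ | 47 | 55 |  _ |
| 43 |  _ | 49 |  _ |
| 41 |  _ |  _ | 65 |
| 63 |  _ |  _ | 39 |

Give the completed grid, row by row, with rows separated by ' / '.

69 47 55 45 / 43 57 49 67 / 41 59 51 65 / 63 53 61 39

From column 1, 216 − (43 + 41 + 63) gives (1,1) = 69.
Row 1 needs 216; the known cells sum to 171, so (1,4) = 45.
Column 4: 45 + 65 + 39 + ? = 216, so (2,4) = 67.
Anti-diagonal: 45 + 49 + 63 + ? = 216, so (3,2) = 59.
From row 2, 216 − (43 + 49 + 67) gives (2,2) = 57.
The remaining cell in row 3 is (3,3) = 216 − 165 = 51.
Column 2: 47 + 57 + 59 + ? = 216, so (4,2) = 53.
The remaining cell in column 3 is (4,3) = 216 − 155 = 61.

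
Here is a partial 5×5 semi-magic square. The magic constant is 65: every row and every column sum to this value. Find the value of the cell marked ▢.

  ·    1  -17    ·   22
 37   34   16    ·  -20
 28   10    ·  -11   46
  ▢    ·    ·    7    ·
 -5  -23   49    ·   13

-14

Row 2: 37 + 34 + 16 + (-20) + ? = 65, so (2,4) = -2.
From row 3, 65 − (28 + 10 + (-11) + 46) gives (3,3) = -8.
Row 5 needs 65; the known cells sum to 34, so (5,4) = 31.
Column 2: 1 + 34 + 10 + (-23) + ? = 65, so (4,2) = 43.
Column 3 needs 65; the known cells sum to 40, so (4,3) = 25.
Using column 4: -2 + (-11) + 7 + 31 + ? → (1,4) = 65 − 25 = 40.
Column 5 must total 65; the given cells sum to 61, so (4,5) = 4.
Using row 1: 1 + (-17) + 40 + 22 + ? → (1,1) = 65 − 46 = 19.
The remaining cell in row 4 is (4,1) = 65 − 79 = -14.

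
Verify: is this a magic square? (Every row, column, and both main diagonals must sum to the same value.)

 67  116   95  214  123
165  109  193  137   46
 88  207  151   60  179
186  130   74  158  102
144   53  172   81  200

Row 1: 67 + 116 + 95 + 214 + 123 = 615.
Row 2: 165 + 109 + 193 + 137 + 46 = 650.
Row 3: 88 + 207 + 151 + 60 + 179 = 685.
Row 4: 186 + 130 + 74 + 158 + 102 = 650.
Row 5: 144 + 53 + 172 + 81 + 200 = 650.
Column 1: 67 + 165 + 88 + 186 + 144 = 650.
Column 2: 116 + 109 + 207 + 130 + 53 = 615.
Column 3: 95 + 193 + 151 + 74 + 172 = 685.
Column 4: 214 + 137 + 60 + 158 + 81 = 650.
Column 5: 123 + 46 + 179 + 102 + 200 = 650.
Main diagonal: 67 + 109 + 151 + 158 + 200 = 685.
Anti-diagonal: 123 + 137 + 151 + 130 + 144 = 685.

No — main diagonal sums to 685 but column 2 sums to 615.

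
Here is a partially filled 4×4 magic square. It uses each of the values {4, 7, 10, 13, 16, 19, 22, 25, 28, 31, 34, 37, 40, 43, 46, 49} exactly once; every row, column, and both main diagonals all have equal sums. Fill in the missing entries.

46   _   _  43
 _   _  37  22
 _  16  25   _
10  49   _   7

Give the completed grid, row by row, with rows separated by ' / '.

46 13 4 43 / 19 28 37 22 / 31 16 25 34 / 10 49 40 7

The 16 entries sum to 424, so each line sums to 424/4 = 106.
From row 4, 106 − (10 + 49 + 7) gives (4,3) = 40.
Column 3: 37 + 25 + 40 + ? = 106, so (1,3) = 4.
Column 4 needs 106; the known cells sum to 72, so (3,4) = 34.
Main diagonal: 46 + 25 + 7 + ? = 106, so (2,2) = 28.
Row 1: 46 + 4 + 43 + ? = 106, so (1,2) = 13.
Using row 2: 28 + 37 + 22 + ? → (2,1) = 106 − 87 = 19.
From row 3, 106 − (16 + 25 + 34) gives (3,1) = 31.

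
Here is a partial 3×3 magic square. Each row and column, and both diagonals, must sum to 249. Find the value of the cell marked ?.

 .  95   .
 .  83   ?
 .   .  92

The remaining cell in column 2 is (3,2) = 249 − 178 = 71.
The remaining cell in main diagonal is (1,1) = 249 − 175 = 74.
The remaining cell in row 1 is (1,3) = 249 − 169 = 80.
From row 3, 249 − (71 + 92) gives (3,1) = 86.
Column 1 needs 249; the known cells sum to 160, so (2,1) = 89.
From column 3, 249 − (80 + 92) gives (2,3) = 77.

77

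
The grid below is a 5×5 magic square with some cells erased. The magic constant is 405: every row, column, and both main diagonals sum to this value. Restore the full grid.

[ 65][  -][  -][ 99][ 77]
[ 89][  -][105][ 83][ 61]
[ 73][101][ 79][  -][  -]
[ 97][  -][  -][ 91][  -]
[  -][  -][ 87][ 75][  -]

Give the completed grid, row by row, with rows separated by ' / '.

Row 2 needs 405; the known cells sum to 338, so (2,2) = 67.
The remaining cell in column 1 is (5,1) = 405 − 324 = 81.
Column 4 needs 405; the known cells sum to 348, so (3,4) = 57.
Main diagonal must total 405; the given cells sum to 302, so (5,5) = 103.
Anti-diagonal must total 405; the given cells sum to 320, so (4,2) = 85.
From row 3, 405 − (73 + 101 + 79 + 57) gives (3,5) = 95.
Using row 5: 81 + 87 + 75 + 103 + ? → (5,2) = 405 − 346 = 59.
The remaining cell in column 2 is (1,2) = 405 − 312 = 93.
Column 5 needs 405; the known cells sum to 336, so (4,5) = 69.
The remaining cell in row 1 is (1,3) = 405 − 334 = 71.
Row 4 must total 405; the given cells sum to 342, so (4,3) = 63.

65 93 71 99 77 / 89 67 105 83 61 / 73 101 79 57 95 / 97 85 63 91 69 / 81 59 87 75 103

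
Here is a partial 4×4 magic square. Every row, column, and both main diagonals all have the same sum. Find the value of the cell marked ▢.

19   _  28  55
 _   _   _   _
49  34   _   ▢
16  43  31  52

Row 4 is complete and sums to 142; that is the magic constant.
From row 1, 142 − (19 + 28 + 55) gives (1,2) = 40.
Column 1 needs 142; the known cells sum to 84, so (2,1) = 58.
From column 2, 142 − (40 + 34 + 43) gives (2,2) = 25.
From main diagonal, 142 − (19 + 25 + 52) gives (3,3) = 46.
From anti-diagonal, 142 − (55 + 34 + 16) gives (2,3) = 37.
From row 2, 142 − (58 + 25 + 37) gives (2,4) = 22.
Using row 3: 49 + 34 + 46 + ? → (3,4) = 142 − 129 = 13.

13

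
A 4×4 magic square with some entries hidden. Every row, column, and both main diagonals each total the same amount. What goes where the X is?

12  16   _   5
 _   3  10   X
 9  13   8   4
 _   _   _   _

Row 3 is complete and sums to 34; that is the magic constant.
Row 1 must total 34; the given cells sum to 33, so (1,3) = 1.
Column 2 must total 34; the given cells sum to 32, so (4,2) = 2.
From column 3, 34 − (1 + 10 + 8) gives (4,3) = 15.
The remaining cell in main diagonal is (4,4) = 34 − 23 = 11.
From anti-diagonal, 34 − (5 + 10 + 13) gives (4,1) = 6.
Using column 1: 12 + 9 + 6 + ? → (2,1) = 34 − 27 = 7.
Column 4 must total 34; the given cells sum to 20, so (2,4) = 14.

14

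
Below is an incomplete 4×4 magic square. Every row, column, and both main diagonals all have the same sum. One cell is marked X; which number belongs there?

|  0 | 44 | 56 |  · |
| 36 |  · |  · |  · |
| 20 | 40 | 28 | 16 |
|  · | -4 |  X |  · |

Row 3 is complete and sums to 104; that is the magic constant.
From row 1, 104 − (0 + 44 + 56) gives (1,4) = 4.
Using column 1: 0 + 36 + 20 + ? → (4,1) = 104 − 56 = 48.
From column 2, 104 − (44 + 40 + (-4)) gives (2,2) = 24.
Main diagonal needs 104; the known cells sum to 52, so (4,4) = 52.
Anti-diagonal needs 104; the known cells sum to 92, so (2,3) = 12.
Row 2 must total 104; the given cells sum to 72, so (2,4) = 32.
Row 4 needs 104; the known cells sum to 96, so (4,3) = 8.

8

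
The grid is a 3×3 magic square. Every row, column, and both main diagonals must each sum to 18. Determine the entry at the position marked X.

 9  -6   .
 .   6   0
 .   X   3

Row 1 needs 18; the known cells sum to 3, so (1,3) = 15.
Row 2 must total 18; the given cells sum to 6, so (2,1) = 12.
The remaining cell in column 1 is (3,1) = 18 − 21 = -3.
Column 2 must total 18; the given cells sum to 0, so (3,2) = 18.

18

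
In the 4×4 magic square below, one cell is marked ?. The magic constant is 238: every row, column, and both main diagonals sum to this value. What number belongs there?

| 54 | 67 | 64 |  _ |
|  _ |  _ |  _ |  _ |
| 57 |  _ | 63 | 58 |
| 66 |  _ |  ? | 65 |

52

From row 1, 238 − (54 + 67 + 64) gives (1,4) = 53.
Row 3 needs 238; the known cells sum to 178, so (3,2) = 60.
The remaining cell in column 1 is (2,1) = 238 − 177 = 61.
The remaining cell in column 4 is (2,4) = 238 − 176 = 62.
Main diagonal: 54 + 63 + 65 + ? = 238, so (2,2) = 56.
From anti-diagonal, 238 − (53 + 60 + 66) gives (2,3) = 59.
The remaining cell in column 2 is (4,2) = 238 − 183 = 55.
The remaining cell in column 3 is (4,3) = 238 − 186 = 52.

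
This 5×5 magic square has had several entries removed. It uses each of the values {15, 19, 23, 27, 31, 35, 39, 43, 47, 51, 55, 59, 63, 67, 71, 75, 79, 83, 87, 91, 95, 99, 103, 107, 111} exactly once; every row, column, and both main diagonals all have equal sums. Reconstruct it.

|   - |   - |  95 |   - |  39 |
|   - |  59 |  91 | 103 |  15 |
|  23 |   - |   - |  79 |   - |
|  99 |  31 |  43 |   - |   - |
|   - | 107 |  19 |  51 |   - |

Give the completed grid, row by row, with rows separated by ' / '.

The 25 entries sum to 1575, so each line sums to 1575/5 = 315.
Row 2 must total 315; the given cells sum to 268, so (2,1) = 47.
Column 3 needs 315; the known cells sum to 248, so (3,3) = 67.
Anti-diagonal: 39 + 103 + 67 + 31 + ? = 315, so (5,1) = 75.
From row 5, 315 − (75 + 107 + 19 + 51) gives (5,5) = 63.
Column 1: 47 + 23 + 99 + 75 + ? = 315, so (1,1) = 71.
Main diagonal needs 315; the known cells sum to 260, so (4,4) = 55.
Row 4 needs 315; the known cells sum to 228, so (4,5) = 87.
Column 4 needs 315; the known cells sum to 288, so (1,4) = 27.
The remaining cell in column 5 is (3,5) = 315 − 204 = 111.
Row 1 needs 315; the known cells sum to 232, so (1,2) = 83.
Row 3 needs 315; the known cells sum to 280, so (3,2) = 35.

71 83 95 27 39 / 47 59 91 103 15 / 23 35 67 79 111 / 99 31 43 55 87 / 75 107 19 51 63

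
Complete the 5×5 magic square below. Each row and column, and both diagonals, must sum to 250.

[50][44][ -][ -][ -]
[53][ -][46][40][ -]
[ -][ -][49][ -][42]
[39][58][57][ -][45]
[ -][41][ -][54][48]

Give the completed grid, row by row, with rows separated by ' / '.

Using row 4: 39 + 58 + 57 + 45 + ? → (4,4) = 250 − 199 = 51.
From main diagonal, 250 − (50 + 49 + 51 + 48) gives (2,2) = 52.
Using row 2: 53 + 52 + 46 + 40 + ? → (2,5) = 250 − 191 = 59.
Column 2 must total 250; the given cells sum to 195, so (3,2) = 55.
Column 5: 59 + 42 + 45 + 48 + ? = 250, so (1,5) = 56.
Using anti-diagonal: 56 + 40 + 49 + 58 + ? → (5,1) = 250 − 203 = 47.
From row 5, 250 − (47 + 41 + 54 + 48) gives (5,3) = 60.
Using column 1: 50 + 53 + 39 + 47 + ? → (3,1) = 250 − 189 = 61.
Column 3 must total 250; the given cells sum to 212, so (1,3) = 38.
From row 1, 250 − (50 + 44 + 38 + 56) gives (1,4) = 62.
Using row 3: 61 + 55 + 49 + 42 + ? → (3,4) = 250 − 207 = 43.

50 44 38 62 56 / 53 52 46 40 59 / 61 55 49 43 42 / 39 58 57 51 45 / 47 41 60 54 48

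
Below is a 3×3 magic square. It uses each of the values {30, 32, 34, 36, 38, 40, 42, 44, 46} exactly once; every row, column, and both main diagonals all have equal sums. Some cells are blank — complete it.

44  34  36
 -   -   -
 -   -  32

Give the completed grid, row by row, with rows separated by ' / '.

44 34 36 / 30 38 46 / 40 42 32

The 9 entries sum to 342, so each line sums to 342/3 = 114.
Column 3: 36 + 32 + ? = 114, so (2,3) = 46.
Main diagonal: 44 + 32 + ? = 114, so (2,2) = 38.
The remaining cell in anti-diagonal is (3,1) = 114 − 74 = 40.
From row 2, 114 − (38 + 46) gives (2,1) = 30.
Row 3 must total 114; the given cells sum to 72, so (3,2) = 42.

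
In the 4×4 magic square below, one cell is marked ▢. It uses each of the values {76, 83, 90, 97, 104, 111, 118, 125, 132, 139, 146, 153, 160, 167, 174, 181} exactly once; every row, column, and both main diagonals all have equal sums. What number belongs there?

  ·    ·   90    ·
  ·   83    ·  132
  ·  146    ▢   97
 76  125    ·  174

104

The 16 entries sum to 2056, so each line sums to 2056/4 = 514.
Row 4 must total 514; the given cells sum to 375, so (4,3) = 139.
Using column 2: 83 + 146 + 125 + ? → (1,2) = 514 − 354 = 160.
Column 4: 132 + 97 + 174 + ? = 514, so (1,4) = 111.
From anti-diagonal, 514 − (111 + 146 + 76) gives (2,3) = 181.
Row 1 must total 514; the given cells sum to 361, so (1,1) = 153.
The remaining cell in row 2 is (2,1) = 514 − 396 = 118.
From column 1, 514 − (153 + 118 + 76) gives (3,1) = 167.
Column 3 needs 514; the known cells sum to 410, so (3,3) = 104.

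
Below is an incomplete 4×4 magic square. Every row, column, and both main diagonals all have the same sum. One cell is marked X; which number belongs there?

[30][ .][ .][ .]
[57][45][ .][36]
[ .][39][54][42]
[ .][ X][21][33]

Main diagonal is complete and sums to 162; that is the magic constant.
Using row 2: 57 + 45 + 36 + ? → (2,3) = 162 − 138 = 24.
Row 3 needs 162; the known cells sum to 135, so (3,1) = 27.
Column 1 needs 162; the known cells sum to 114, so (4,1) = 48.
Column 3: 24 + 54 + 21 + ? = 162, so (1,3) = 63.
Column 4 needs 162; the known cells sum to 111, so (1,4) = 51.
Row 1 needs 162; the known cells sum to 144, so (1,2) = 18.
Using row 4: 48 + 21 + 33 + ? → (4,2) = 162 − 102 = 60.

60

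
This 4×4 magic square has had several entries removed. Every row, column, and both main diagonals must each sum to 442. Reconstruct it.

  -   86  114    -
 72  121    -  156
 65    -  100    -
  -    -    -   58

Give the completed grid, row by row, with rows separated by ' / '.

163 86 114 79 / 72 121 93 156 / 65 128 100 149 / 142 107 135 58

From row 2, 442 − (72 + 121 + 156) gives (2,3) = 93.
Using column 3: 114 + 93 + 100 + ? → (4,3) = 442 − 307 = 135.
Main diagonal must total 442; the given cells sum to 279, so (1,1) = 163.
From row 1, 442 − (163 + 86 + 114) gives (1,4) = 79.
Column 1: 163 + 72 + 65 + ? = 442, so (4,1) = 142.
Column 4 needs 442; the known cells sum to 293, so (3,4) = 149.
Anti-diagonal needs 442; the known cells sum to 314, so (3,2) = 128.
From row 4, 442 − (142 + 135 + 58) gives (4,2) = 107.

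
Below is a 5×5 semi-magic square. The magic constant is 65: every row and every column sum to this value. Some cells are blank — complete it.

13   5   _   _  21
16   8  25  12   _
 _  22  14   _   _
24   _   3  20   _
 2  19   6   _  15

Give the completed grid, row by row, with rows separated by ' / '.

13 5 17 9 21 / 16 8 25 12 4 / 10 22 14 1 18 / 24 11 3 20 7 / 2 19 6 23 15

Row 2: 16 + 8 + 25 + 12 + ? = 65, so (2,5) = 4.
From row 5, 65 − (2 + 19 + 6 + 15) gives (5,4) = 23.
Column 1: 13 + 16 + 24 + 2 + ? = 65, so (3,1) = 10.
Using column 2: 5 + 8 + 22 + 19 + ? → (4,2) = 65 − 54 = 11.
The remaining cell in column 3 is (1,3) = 65 − 48 = 17.
Using row 1: 13 + 5 + 17 + 21 + ? → (1,4) = 65 − 56 = 9.
Row 4 must total 65; the given cells sum to 58, so (4,5) = 7.
Column 4 must total 65; the given cells sum to 64, so (3,4) = 1.
Column 5 needs 65; the known cells sum to 47, so (3,5) = 18.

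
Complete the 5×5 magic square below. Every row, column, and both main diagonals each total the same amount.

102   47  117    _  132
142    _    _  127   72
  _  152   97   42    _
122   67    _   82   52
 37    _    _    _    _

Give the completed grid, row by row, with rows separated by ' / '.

Anti-diagonal is already complete: 132 + 127 + 97 + 67 + 37 = 460, so that is the magic constant.
Row 1: 102 + 47 + 117 + 132 + ? = 460, so (1,4) = 62.
The remaining cell in row 4 is (4,3) = 460 − 323 = 137.
The remaining cell in column 1 is (3,1) = 460 − 403 = 57.
Column 4 must total 460; the given cells sum to 313, so (5,4) = 147.
Using row 3: 57 + 152 + 97 + 42 + ? → (3,5) = 460 − 348 = 112.
From column 5, 460 − (132 + 72 + 112 + 52) gives (5,5) = 92.
The remaining cell in main diagonal is (2,2) = 460 − 373 = 87.
Row 2: 142 + 87 + 127 + 72 + ? = 460, so (2,3) = 32.
Column 2 needs 460; the known cells sum to 353, so (5,2) = 107.
From column 3, 460 − (117 + 32 + 97 + 137) gives (5,3) = 77.

102 47 117 62 132 / 142 87 32 127 72 / 57 152 97 42 112 / 122 67 137 82 52 / 37 107 77 147 92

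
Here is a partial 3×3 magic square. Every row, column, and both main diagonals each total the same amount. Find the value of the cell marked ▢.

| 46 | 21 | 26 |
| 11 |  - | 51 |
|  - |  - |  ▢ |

Row 1 is complete and sums to 93; that is the magic constant.
From row 2, 93 − (11 + 51) gives (2,2) = 31.
From column 1, 93 − (46 + 11) gives (3,1) = 36.
Column 2: 21 + 31 + ? = 93, so (3,2) = 41.
The remaining cell in column 3 is (3,3) = 93 − 77 = 16.

16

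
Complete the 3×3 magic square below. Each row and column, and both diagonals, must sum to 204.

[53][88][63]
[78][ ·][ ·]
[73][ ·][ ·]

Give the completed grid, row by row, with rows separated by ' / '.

The remaining cell in anti-diagonal is (2,2) = 204 − 136 = 68.
Row 2: 78 + 68 + ? = 204, so (2,3) = 58.
Using column 2: 88 + 68 + ? → (3,2) = 204 − 156 = 48.
Column 3: 63 + 58 + ? = 204, so (3,3) = 83.

53 88 63 / 78 68 58 / 73 48 83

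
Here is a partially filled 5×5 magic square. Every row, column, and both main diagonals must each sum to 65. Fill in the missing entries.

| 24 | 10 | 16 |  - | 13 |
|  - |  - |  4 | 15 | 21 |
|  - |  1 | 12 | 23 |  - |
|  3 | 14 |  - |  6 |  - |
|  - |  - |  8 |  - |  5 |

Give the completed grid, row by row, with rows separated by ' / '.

The remaining cell in row 1 is (1,4) = 65 − 63 = 2.
Column 3: 16 + 4 + 12 + 8 + ? = 65, so (4,3) = 25.
The remaining cell in column 4 is (5,4) = 65 − 46 = 19.
Main diagonal: 24 + 12 + 6 + 5 + ? = 65, so (2,2) = 18.
Anti-diagonal must total 65; the given cells sum to 54, so (5,1) = 11.
Row 2 must total 65; the given cells sum to 58, so (2,1) = 7.
Row 4 must total 65; the given cells sum to 48, so (4,5) = 17.
Row 5 needs 65; the known cells sum to 43, so (5,2) = 22.
Using column 1: 24 + 7 + 3 + 11 + ? → (3,1) = 65 − 45 = 20.
Column 5 must total 65; the given cells sum to 56, so (3,5) = 9.

24 10 16 2 13 / 7 18 4 15 21 / 20 1 12 23 9 / 3 14 25 6 17 / 11 22 8 19 5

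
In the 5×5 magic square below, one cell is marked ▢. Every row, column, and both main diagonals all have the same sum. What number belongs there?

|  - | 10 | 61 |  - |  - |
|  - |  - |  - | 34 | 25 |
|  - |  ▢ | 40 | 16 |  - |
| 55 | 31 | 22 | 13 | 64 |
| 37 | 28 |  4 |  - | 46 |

Row 4 is complete and sums to 185; that is the magic constant.
Row 5: 37 + 28 + 4 + 46 + ? = 185, so (5,4) = 70.
Using column 3: 61 + 40 + 22 + 4 + ? → (2,3) = 185 − 127 = 58.
From column 4, 185 − (34 + 16 + 13 + 70) gives (1,4) = 52.
From anti-diagonal, 185 − (34 + 40 + 31 + 37) gives (1,5) = 43.
Using row 1: 10 + 61 + 52 + 43 + ? → (1,1) = 185 − 166 = 19.
The remaining cell in column 5 is (3,5) = 185 − 178 = 7.
Main diagonal: 19 + 40 + 13 + 46 + ? = 185, so (2,2) = 67.
From row 2, 185 − (67 + 58 + 34 + 25) gives (2,1) = 1.
From column 1, 185 − (19 + 1 + 55 + 37) gives (3,1) = 73.
Using column 2: 10 + 67 + 31 + 28 + ? → (3,2) = 185 − 136 = 49.

49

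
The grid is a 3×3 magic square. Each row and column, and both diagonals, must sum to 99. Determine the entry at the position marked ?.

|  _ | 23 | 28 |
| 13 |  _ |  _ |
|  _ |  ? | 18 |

43

From row 1, 99 − (23 + 28) gives (1,1) = 48.
From column 1, 99 − (48 + 13) gives (3,1) = 38.
Column 3 must total 99; the given cells sum to 46, so (2,3) = 53.
Main diagonal needs 99; the known cells sum to 66, so (2,2) = 33.
Row 3 needs 99; the known cells sum to 56, so (3,2) = 43.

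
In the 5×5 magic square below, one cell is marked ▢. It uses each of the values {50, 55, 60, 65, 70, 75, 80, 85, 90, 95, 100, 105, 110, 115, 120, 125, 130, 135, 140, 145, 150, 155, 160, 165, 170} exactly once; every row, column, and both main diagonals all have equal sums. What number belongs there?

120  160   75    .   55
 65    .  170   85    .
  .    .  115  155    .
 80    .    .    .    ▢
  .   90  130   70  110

165

The 25 entries sum to 2750, so each line sums to 2750/5 = 550.
The remaining cell in row 1 is (1,4) = 550 − 410 = 140.
The remaining cell in row 5 is (5,1) = 550 − 400 = 150.
Column 1 must total 550; the given cells sum to 415, so (3,1) = 135.
Column 3: 75 + 170 + 115 + 130 + ? = 550, so (4,3) = 60.
Using column 4: 140 + 85 + 155 + 70 + ? → (4,4) = 550 − 450 = 100.
The remaining cell in main diagonal is (2,2) = 550 − 445 = 105.
Anti-diagonal: 55 + 85 + 115 + 150 + ? = 550, so (4,2) = 145.
From row 2, 550 − (65 + 105 + 170 + 85) gives (2,5) = 125.
From row 4, 550 − (80 + 145 + 60 + 100) gives (4,5) = 165.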